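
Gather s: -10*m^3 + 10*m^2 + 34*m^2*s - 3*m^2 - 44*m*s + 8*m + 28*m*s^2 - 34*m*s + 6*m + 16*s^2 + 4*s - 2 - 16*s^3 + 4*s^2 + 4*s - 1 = -10*m^3 + 7*m^2 + 14*m - 16*s^3 + s^2*(28*m + 20) + s*(34*m^2 - 78*m + 8) - 3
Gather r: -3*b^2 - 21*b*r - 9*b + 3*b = -3*b^2 - 21*b*r - 6*b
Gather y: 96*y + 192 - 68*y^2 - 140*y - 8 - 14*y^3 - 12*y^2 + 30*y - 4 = -14*y^3 - 80*y^2 - 14*y + 180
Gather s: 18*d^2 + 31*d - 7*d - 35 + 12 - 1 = 18*d^2 + 24*d - 24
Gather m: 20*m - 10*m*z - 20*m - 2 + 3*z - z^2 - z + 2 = -10*m*z - z^2 + 2*z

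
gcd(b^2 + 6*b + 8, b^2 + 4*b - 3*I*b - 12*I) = b + 4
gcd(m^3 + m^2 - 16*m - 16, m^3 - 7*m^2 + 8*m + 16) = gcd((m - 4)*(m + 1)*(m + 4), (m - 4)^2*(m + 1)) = m^2 - 3*m - 4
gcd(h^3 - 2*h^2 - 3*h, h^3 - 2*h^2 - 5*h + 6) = h - 3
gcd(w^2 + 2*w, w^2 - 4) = w + 2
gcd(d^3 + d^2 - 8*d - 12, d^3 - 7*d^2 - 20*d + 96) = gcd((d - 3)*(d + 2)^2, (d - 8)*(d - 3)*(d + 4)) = d - 3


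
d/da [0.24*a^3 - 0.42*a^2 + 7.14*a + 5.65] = 0.72*a^2 - 0.84*a + 7.14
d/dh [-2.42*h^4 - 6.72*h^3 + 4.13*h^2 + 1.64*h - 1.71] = -9.68*h^3 - 20.16*h^2 + 8.26*h + 1.64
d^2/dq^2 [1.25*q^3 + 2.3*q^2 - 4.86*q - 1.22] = 7.5*q + 4.6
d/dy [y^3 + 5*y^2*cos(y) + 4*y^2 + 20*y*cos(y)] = -5*y^2*sin(y) + 3*y^2 - 20*y*sin(y) + 10*y*cos(y) + 8*y + 20*cos(y)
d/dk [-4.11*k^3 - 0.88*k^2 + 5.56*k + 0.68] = -12.33*k^2 - 1.76*k + 5.56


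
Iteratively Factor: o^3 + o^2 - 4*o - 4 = (o - 2)*(o^2 + 3*o + 2) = (o - 2)*(o + 1)*(o + 2)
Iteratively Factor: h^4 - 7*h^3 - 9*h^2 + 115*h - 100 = (h - 5)*(h^3 - 2*h^2 - 19*h + 20) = (h - 5)*(h + 4)*(h^2 - 6*h + 5) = (h - 5)^2*(h + 4)*(h - 1)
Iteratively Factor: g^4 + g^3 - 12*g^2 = (g - 3)*(g^3 + 4*g^2) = (g - 3)*(g + 4)*(g^2) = g*(g - 3)*(g + 4)*(g)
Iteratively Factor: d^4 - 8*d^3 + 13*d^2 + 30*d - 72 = (d - 4)*(d^3 - 4*d^2 - 3*d + 18) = (d - 4)*(d - 3)*(d^2 - d - 6) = (d - 4)*(d - 3)*(d + 2)*(d - 3)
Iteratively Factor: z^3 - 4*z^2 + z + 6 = (z + 1)*(z^2 - 5*z + 6) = (z - 2)*(z + 1)*(z - 3)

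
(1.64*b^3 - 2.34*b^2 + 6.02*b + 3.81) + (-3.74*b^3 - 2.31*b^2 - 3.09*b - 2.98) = -2.1*b^3 - 4.65*b^2 + 2.93*b + 0.83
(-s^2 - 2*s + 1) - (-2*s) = 1 - s^2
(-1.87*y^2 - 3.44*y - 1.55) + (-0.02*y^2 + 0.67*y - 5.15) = -1.89*y^2 - 2.77*y - 6.7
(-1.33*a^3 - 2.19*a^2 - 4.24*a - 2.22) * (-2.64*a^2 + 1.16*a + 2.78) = 3.5112*a^5 + 4.2388*a^4 + 4.9558*a^3 - 5.1458*a^2 - 14.3624*a - 6.1716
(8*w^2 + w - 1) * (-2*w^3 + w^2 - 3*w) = -16*w^5 + 6*w^4 - 21*w^3 - 4*w^2 + 3*w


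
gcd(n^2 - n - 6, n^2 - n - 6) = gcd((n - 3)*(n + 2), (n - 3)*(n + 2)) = n^2 - n - 6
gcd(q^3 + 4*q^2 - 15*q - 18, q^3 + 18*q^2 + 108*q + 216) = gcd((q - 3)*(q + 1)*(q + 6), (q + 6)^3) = q + 6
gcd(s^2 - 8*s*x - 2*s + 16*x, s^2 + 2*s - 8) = s - 2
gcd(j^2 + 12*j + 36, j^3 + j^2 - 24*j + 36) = j + 6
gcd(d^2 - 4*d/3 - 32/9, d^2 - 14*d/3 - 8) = d + 4/3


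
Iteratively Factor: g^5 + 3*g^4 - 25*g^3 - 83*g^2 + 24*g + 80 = (g + 1)*(g^4 + 2*g^3 - 27*g^2 - 56*g + 80) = (g + 1)*(g + 4)*(g^3 - 2*g^2 - 19*g + 20) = (g - 5)*(g + 1)*(g + 4)*(g^2 + 3*g - 4) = (g - 5)*(g + 1)*(g + 4)^2*(g - 1)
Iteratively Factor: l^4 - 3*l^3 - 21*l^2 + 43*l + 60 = (l - 5)*(l^3 + 2*l^2 - 11*l - 12) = (l - 5)*(l + 4)*(l^2 - 2*l - 3) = (l - 5)*(l + 1)*(l + 4)*(l - 3)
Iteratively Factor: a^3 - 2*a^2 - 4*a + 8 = (a - 2)*(a^2 - 4) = (a - 2)^2*(a + 2)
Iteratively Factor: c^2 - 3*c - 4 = (c - 4)*(c + 1)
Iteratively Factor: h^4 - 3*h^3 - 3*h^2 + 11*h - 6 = (h - 1)*(h^3 - 2*h^2 - 5*h + 6) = (h - 3)*(h - 1)*(h^2 + h - 2) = (h - 3)*(h - 1)^2*(h + 2)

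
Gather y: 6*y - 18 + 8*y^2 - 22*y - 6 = 8*y^2 - 16*y - 24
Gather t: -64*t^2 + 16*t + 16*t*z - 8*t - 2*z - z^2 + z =-64*t^2 + t*(16*z + 8) - z^2 - z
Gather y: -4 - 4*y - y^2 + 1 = -y^2 - 4*y - 3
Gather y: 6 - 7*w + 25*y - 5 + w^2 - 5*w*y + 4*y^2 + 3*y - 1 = w^2 - 7*w + 4*y^2 + y*(28 - 5*w)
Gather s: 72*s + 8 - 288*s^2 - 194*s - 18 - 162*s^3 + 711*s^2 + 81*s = -162*s^3 + 423*s^2 - 41*s - 10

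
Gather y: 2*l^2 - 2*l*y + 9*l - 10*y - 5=2*l^2 + 9*l + y*(-2*l - 10) - 5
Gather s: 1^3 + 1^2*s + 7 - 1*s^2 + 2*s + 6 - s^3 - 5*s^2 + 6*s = -s^3 - 6*s^2 + 9*s + 14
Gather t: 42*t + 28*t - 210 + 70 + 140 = 70*t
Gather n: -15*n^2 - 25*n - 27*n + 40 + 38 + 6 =-15*n^2 - 52*n + 84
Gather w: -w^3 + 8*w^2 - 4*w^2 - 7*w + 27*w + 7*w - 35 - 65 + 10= -w^3 + 4*w^2 + 27*w - 90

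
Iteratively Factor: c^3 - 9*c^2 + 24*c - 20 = (c - 5)*(c^2 - 4*c + 4) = (c - 5)*(c - 2)*(c - 2)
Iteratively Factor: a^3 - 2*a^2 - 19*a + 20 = (a - 5)*(a^2 + 3*a - 4) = (a - 5)*(a + 4)*(a - 1)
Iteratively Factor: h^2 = (h)*(h)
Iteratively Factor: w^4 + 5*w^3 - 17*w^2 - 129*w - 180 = (w + 4)*(w^3 + w^2 - 21*w - 45) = (w + 3)*(w + 4)*(w^2 - 2*w - 15) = (w - 5)*(w + 3)*(w + 4)*(w + 3)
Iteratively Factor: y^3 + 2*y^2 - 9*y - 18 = (y + 2)*(y^2 - 9) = (y - 3)*(y + 2)*(y + 3)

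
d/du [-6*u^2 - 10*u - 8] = -12*u - 10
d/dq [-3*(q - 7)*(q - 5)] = 36 - 6*q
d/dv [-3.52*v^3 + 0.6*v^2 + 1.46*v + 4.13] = -10.56*v^2 + 1.2*v + 1.46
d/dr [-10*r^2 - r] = -20*r - 1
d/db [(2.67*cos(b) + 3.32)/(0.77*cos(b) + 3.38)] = -6.4682*sin(b)/(0.77*cos(b) + 3.38)^2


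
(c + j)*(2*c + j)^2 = 4*c^3 + 8*c^2*j + 5*c*j^2 + j^3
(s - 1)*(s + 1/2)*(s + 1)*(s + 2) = s^4 + 5*s^3/2 - 5*s/2 - 1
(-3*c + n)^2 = 9*c^2 - 6*c*n + n^2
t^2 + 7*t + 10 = (t + 2)*(t + 5)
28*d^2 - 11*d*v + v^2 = (-7*d + v)*(-4*d + v)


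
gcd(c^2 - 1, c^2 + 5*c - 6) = c - 1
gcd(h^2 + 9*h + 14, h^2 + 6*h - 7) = h + 7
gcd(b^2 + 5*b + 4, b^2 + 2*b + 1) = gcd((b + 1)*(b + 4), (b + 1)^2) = b + 1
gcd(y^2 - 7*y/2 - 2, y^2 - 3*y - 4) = y - 4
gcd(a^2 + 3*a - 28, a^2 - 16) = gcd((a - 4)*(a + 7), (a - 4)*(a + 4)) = a - 4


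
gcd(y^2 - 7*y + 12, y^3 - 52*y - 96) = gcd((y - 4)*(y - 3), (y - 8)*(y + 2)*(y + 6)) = 1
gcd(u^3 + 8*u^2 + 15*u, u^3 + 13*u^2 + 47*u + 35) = u + 5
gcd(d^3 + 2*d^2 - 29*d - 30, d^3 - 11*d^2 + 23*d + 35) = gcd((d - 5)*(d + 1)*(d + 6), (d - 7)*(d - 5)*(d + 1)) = d^2 - 4*d - 5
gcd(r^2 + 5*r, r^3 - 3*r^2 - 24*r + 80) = r + 5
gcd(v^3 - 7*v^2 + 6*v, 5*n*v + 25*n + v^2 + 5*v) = 1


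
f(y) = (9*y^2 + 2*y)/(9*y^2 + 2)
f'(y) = -18*y*(9*y^2 + 2*y)/(9*y^2 + 2)^2 + (18*y + 2)/(9*y^2 + 2) = 2*(-9*y^2 + 18*y + 2)/(81*y^4 + 36*y^2 + 4)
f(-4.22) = 0.94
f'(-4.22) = -0.02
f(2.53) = 1.05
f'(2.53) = -0.01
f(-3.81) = 0.93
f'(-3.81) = -0.02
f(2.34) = 1.05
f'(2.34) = -0.00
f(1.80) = 1.05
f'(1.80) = 0.01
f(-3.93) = 0.93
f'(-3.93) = -0.02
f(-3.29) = 0.91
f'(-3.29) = -0.03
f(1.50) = 1.04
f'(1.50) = 0.04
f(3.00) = 1.05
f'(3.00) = -0.00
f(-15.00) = 0.98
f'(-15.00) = 0.00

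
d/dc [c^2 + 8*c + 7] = 2*c + 8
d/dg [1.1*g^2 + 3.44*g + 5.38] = 2.2*g + 3.44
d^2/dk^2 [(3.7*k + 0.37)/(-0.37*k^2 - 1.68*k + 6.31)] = (-(0.74*k + 1.68)*(1.48*k + 3.36)*(3.7*k + 0.37) + (8.214*k + 12.7058)*(0.37*k^2 + 1.68*k - 6.31))/(0.37*k^2 + 1.68*k - 6.31)^3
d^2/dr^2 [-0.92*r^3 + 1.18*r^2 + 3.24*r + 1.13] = 2.36 - 5.52*r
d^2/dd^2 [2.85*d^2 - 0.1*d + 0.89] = 5.70000000000000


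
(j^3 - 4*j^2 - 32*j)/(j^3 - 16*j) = (j - 8)/(j - 4)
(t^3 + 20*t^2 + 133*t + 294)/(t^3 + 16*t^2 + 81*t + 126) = (t + 7)/(t + 3)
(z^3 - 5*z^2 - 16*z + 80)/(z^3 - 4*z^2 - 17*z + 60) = (z - 4)/(z - 3)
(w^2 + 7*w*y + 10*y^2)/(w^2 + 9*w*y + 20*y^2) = (w + 2*y)/(w + 4*y)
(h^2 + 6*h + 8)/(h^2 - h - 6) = (h + 4)/(h - 3)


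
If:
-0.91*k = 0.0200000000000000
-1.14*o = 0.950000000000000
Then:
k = -0.02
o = -0.83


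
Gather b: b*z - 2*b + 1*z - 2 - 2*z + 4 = b*(z - 2) - z + 2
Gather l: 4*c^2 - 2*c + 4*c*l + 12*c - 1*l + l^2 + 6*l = 4*c^2 + 10*c + l^2 + l*(4*c + 5)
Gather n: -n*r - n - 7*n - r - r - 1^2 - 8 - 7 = n*(-r - 8) - 2*r - 16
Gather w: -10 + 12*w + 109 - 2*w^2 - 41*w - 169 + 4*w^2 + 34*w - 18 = 2*w^2 + 5*w - 88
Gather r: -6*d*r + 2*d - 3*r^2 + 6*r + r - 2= 2*d - 3*r^2 + r*(7 - 6*d) - 2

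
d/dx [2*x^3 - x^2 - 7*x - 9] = 6*x^2 - 2*x - 7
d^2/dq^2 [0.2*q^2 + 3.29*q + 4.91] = 0.400000000000000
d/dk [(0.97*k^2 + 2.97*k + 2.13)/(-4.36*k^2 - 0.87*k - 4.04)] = (12.1053*k^2 + 10.736*k - 10.1457)/(19.0096*k^4 + 7.5864*k^3 + 35.9857*k^2 + 7.0296*k + 16.3216)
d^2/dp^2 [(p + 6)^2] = 2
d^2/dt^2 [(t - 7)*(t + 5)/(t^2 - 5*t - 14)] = 6/(t^3 + 6*t^2 + 12*t + 8)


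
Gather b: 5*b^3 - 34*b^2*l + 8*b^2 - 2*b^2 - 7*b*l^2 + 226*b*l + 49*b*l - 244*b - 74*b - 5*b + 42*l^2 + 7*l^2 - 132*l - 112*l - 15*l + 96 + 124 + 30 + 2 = 5*b^3 + b^2*(6 - 34*l) + b*(-7*l^2 + 275*l - 323) + 49*l^2 - 259*l + 252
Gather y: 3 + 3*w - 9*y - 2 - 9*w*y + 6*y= 3*w + y*(-9*w - 3) + 1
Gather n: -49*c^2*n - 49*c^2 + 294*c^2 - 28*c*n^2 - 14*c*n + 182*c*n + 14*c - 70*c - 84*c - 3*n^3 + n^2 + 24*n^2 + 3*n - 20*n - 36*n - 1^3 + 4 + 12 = 245*c^2 - 140*c - 3*n^3 + n^2*(25 - 28*c) + n*(-49*c^2 + 168*c - 53) + 15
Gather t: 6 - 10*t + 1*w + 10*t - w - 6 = 0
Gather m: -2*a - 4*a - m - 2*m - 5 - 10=-6*a - 3*m - 15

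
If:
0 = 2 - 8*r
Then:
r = 1/4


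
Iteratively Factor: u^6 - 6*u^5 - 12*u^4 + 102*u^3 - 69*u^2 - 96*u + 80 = (u + 1)*(u^5 - 7*u^4 - 5*u^3 + 107*u^2 - 176*u + 80) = (u - 5)*(u + 1)*(u^4 - 2*u^3 - 15*u^2 + 32*u - 16) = (u - 5)*(u - 4)*(u + 1)*(u^3 + 2*u^2 - 7*u + 4) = (u - 5)*(u - 4)*(u - 1)*(u + 1)*(u^2 + 3*u - 4) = (u - 5)*(u - 4)*(u - 1)*(u + 1)*(u + 4)*(u - 1)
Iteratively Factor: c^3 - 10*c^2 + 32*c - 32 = (c - 4)*(c^2 - 6*c + 8) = (c - 4)^2*(c - 2)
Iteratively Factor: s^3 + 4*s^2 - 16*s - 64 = (s + 4)*(s^2 - 16) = (s - 4)*(s + 4)*(s + 4)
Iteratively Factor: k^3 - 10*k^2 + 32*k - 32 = (k - 4)*(k^2 - 6*k + 8) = (k - 4)*(k - 2)*(k - 4)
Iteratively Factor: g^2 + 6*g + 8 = (g + 4)*(g + 2)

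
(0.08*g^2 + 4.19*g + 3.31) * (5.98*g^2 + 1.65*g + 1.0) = 0.4784*g^4 + 25.1882*g^3 + 26.7873*g^2 + 9.6515*g + 3.31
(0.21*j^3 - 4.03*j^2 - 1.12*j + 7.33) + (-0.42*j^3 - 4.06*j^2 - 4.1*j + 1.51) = -0.21*j^3 - 8.09*j^2 - 5.22*j + 8.84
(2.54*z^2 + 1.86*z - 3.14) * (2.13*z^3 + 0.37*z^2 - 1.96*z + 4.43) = 5.4102*z^5 + 4.9016*z^4 - 10.9784*z^3 + 6.4448*z^2 + 14.3942*z - 13.9102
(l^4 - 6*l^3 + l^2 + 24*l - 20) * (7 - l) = -l^5 + 13*l^4 - 43*l^3 - 17*l^2 + 188*l - 140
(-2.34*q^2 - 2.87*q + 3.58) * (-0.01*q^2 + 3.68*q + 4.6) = 0.0234*q^4 - 8.5825*q^3 - 21.3614*q^2 - 0.0275999999999996*q + 16.468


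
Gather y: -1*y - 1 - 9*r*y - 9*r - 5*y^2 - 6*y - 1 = -9*r - 5*y^2 + y*(-9*r - 7) - 2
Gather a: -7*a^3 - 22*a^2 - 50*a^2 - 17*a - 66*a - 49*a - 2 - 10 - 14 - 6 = -7*a^3 - 72*a^2 - 132*a - 32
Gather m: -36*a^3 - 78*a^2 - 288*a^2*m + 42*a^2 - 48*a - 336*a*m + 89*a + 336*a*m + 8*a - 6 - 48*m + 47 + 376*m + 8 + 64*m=-36*a^3 - 36*a^2 + 49*a + m*(392 - 288*a^2) + 49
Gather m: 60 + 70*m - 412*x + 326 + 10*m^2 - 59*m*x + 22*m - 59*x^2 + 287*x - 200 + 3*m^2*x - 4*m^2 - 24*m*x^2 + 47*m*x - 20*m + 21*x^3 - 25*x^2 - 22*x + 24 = m^2*(3*x + 6) + m*(-24*x^2 - 12*x + 72) + 21*x^3 - 84*x^2 - 147*x + 210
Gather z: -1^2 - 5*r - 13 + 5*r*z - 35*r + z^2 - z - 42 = -40*r + z^2 + z*(5*r - 1) - 56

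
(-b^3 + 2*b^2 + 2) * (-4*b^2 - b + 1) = 4*b^5 - 7*b^4 - 3*b^3 - 6*b^2 - 2*b + 2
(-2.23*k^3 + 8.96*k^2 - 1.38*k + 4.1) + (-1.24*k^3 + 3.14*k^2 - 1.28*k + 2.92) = -3.47*k^3 + 12.1*k^2 - 2.66*k + 7.02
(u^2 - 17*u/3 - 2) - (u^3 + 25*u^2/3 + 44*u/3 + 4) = -u^3 - 22*u^2/3 - 61*u/3 - 6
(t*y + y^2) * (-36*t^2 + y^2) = -36*t^3*y - 36*t^2*y^2 + t*y^3 + y^4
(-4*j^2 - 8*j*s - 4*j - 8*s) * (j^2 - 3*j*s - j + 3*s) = -4*j^4 + 4*j^3*s + 24*j^2*s^2 + 4*j^2 - 4*j*s - 24*s^2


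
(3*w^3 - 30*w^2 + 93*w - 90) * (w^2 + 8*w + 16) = 3*w^5 - 6*w^4 - 99*w^3 + 174*w^2 + 768*w - 1440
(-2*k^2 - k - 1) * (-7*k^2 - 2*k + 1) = 14*k^4 + 11*k^3 + 7*k^2 + k - 1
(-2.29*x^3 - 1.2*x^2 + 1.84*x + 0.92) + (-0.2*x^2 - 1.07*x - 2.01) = -2.29*x^3 - 1.4*x^2 + 0.77*x - 1.09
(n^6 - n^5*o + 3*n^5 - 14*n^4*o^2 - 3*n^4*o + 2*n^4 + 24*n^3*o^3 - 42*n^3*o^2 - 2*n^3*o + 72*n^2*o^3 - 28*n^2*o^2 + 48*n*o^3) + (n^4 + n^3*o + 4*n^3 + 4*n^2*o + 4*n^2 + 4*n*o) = n^6 - n^5*o + 3*n^5 - 14*n^4*o^2 - 3*n^4*o + 3*n^4 + 24*n^3*o^3 - 42*n^3*o^2 - n^3*o + 4*n^3 + 72*n^2*o^3 - 28*n^2*o^2 + 4*n^2*o + 4*n^2 + 48*n*o^3 + 4*n*o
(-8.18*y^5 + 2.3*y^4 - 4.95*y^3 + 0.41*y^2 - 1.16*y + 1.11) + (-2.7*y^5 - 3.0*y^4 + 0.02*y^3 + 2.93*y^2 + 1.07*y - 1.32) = -10.88*y^5 - 0.7*y^4 - 4.93*y^3 + 3.34*y^2 - 0.0899999999999999*y - 0.21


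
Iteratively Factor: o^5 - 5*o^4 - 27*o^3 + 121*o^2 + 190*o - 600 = (o - 5)*(o^4 - 27*o^2 - 14*o + 120) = (o - 5)^2*(o^3 + 5*o^2 - 2*o - 24) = (o - 5)^2*(o + 4)*(o^2 + o - 6) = (o - 5)^2*(o + 3)*(o + 4)*(o - 2)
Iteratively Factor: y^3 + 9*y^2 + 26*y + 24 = (y + 3)*(y^2 + 6*y + 8) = (y + 2)*(y + 3)*(y + 4)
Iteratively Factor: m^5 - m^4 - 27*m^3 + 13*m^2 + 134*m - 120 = (m - 5)*(m^4 + 4*m^3 - 7*m^2 - 22*m + 24) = (m - 5)*(m + 3)*(m^3 + m^2 - 10*m + 8) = (m - 5)*(m - 2)*(m + 3)*(m^2 + 3*m - 4) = (m - 5)*(m - 2)*(m - 1)*(m + 3)*(m + 4)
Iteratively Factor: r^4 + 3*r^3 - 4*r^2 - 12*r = (r + 2)*(r^3 + r^2 - 6*r) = (r - 2)*(r + 2)*(r^2 + 3*r) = (r - 2)*(r + 2)*(r + 3)*(r)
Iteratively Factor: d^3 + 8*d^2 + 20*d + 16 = (d + 2)*(d^2 + 6*d + 8) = (d + 2)*(d + 4)*(d + 2)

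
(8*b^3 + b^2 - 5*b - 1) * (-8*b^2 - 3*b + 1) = -64*b^5 - 32*b^4 + 45*b^3 + 24*b^2 - 2*b - 1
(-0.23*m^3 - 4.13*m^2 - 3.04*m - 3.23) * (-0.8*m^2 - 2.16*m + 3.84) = 0.184*m^5 + 3.8008*m^4 + 10.4696*m^3 - 6.7088*m^2 - 4.6968*m - 12.4032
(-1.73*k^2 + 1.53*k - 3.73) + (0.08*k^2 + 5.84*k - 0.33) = -1.65*k^2 + 7.37*k - 4.06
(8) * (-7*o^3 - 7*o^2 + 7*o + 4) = -56*o^3 - 56*o^2 + 56*o + 32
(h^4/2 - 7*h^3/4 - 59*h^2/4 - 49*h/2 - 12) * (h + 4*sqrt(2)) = h^5/2 - 7*h^4/4 + 2*sqrt(2)*h^4 - 59*h^3/4 - 7*sqrt(2)*h^3 - 59*sqrt(2)*h^2 - 49*h^2/2 - 98*sqrt(2)*h - 12*h - 48*sqrt(2)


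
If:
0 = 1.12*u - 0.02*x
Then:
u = 0.0178571428571429*x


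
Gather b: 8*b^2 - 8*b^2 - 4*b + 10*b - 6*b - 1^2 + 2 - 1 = 0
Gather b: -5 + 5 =0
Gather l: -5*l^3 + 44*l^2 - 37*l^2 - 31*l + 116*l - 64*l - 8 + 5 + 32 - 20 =-5*l^3 + 7*l^2 + 21*l + 9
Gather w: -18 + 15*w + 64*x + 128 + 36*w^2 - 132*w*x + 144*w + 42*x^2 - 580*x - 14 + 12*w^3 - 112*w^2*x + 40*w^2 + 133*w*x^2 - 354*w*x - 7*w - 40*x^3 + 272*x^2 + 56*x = 12*w^3 + w^2*(76 - 112*x) + w*(133*x^2 - 486*x + 152) - 40*x^3 + 314*x^2 - 460*x + 96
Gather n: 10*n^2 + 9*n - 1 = 10*n^2 + 9*n - 1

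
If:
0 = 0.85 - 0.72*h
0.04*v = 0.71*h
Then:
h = 1.18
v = 20.95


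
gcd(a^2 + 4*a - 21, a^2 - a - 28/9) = 1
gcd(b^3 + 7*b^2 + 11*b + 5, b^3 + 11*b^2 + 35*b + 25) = b^2 + 6*b + 5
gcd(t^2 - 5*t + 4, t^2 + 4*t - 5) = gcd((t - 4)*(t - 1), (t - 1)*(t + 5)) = t - 1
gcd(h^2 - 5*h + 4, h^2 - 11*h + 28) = h - 4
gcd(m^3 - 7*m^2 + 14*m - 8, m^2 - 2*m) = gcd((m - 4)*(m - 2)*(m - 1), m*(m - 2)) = m - 2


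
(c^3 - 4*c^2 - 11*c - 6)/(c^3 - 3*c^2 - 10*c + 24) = (c^3 - 4*c^2 - 11*c - 6)/(c^3 - 3*c^2 - 10*c + 24)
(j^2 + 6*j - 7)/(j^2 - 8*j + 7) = (j + 7)/(j - 7)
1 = 1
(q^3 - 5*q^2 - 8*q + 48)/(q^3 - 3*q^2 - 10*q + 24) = (q - 4)/(q - 2)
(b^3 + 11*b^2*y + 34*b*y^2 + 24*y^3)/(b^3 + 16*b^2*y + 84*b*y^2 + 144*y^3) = (b + y)/(b + 6*y)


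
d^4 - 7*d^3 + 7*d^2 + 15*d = d*(d - 5)*(d - 3)*(d + 1)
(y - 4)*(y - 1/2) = y^2 - 9*y/2 + 2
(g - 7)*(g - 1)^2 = g^3 - 9*g^2 + 15*g - 7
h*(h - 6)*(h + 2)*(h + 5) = h^4 + h^3 - 32*h^2 - 60*h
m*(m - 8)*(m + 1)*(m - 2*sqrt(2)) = m^4 - 7*m^3 - 2*sqrt(2)*m^3 - 8*m^2 + 14*sqrt(2)*m^2 + 16*sqrt(2)*m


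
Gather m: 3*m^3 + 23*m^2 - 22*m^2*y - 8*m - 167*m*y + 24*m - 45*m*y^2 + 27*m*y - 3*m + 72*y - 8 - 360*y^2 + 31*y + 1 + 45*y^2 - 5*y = 3*m^3 + m^2*(23 - 22*y) + m*(-45*y^2 - 140*y + 13) - 315*y^2 + 98*y - 7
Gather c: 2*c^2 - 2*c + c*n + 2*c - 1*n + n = 2*c^2 + c*n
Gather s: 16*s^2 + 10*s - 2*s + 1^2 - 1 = 16*s^2 + 8*s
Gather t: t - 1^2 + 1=t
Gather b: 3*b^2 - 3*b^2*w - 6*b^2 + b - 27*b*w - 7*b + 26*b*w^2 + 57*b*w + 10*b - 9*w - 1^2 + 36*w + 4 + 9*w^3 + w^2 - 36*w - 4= b^2*(-3*w - 3) + b*(26*w^2 + 30*w + 4) + 9*w^3 + w^2 - 9*w - 1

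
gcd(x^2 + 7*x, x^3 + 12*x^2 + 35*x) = x^2 + 7*x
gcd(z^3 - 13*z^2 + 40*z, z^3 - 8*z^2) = z^2 - 8*z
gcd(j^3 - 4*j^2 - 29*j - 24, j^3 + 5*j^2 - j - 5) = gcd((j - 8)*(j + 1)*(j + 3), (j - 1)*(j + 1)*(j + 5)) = j + 1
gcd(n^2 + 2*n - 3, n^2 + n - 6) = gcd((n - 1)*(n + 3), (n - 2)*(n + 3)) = n + 3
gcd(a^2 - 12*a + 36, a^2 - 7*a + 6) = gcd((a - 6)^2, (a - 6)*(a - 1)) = a - 6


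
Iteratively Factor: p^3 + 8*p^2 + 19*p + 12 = (p + 4)*(p^2 + 4*p + 3) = (p + 1)*(p + 4)*(p + 3)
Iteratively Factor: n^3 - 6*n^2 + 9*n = (n - 3)*(n^2 - 3*n) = (n - 3)^2*(n)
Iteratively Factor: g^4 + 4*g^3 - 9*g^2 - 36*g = (g + 3)*(g^3 + g^2 - 12*g) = (g + 3)*(g + 4)*(g^2 - 3*g) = g*(g + 3)*(g + 4)*(g - 3)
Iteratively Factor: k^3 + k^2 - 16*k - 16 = (k - 4)*(k^2 + 5*k + 4) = (k - 4)*(k + 4)*(k + 1)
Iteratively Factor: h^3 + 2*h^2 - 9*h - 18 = (h + 3)*(h^2 - h - 6) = (h - 3)*(h + 3)*(h + 2)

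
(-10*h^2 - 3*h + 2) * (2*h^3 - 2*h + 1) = -20*h^5 - 6*h^4 + 24*h^3 - 4*h^2 - 7*h + 2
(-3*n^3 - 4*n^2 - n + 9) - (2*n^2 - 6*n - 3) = -3*n^3 - 6*n^2 + 5*n + 12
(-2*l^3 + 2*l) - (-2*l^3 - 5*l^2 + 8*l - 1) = 5*l^2 - 6*l + 1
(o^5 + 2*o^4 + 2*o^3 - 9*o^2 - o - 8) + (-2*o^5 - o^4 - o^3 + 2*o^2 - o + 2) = -o^5 + o^4 + o^3 - 7*o^2 - 2*o - 6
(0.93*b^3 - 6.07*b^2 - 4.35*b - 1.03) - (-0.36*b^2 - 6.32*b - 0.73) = 0.93*b^3 - 5.71*b^2 + 1.97*b - 0.3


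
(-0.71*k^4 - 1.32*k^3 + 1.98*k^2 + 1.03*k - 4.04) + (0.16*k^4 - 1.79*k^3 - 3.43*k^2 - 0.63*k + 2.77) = -0.55*k^4 - 3.11*k^3 - 1.45*k^2 + 0.4*k - 1.27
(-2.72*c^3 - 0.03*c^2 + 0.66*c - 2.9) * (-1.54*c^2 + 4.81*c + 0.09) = 4.1888*c^5 - 13.037*c^4 - 1.4055*c^3 + 7.6379*c^2 - 13.8896*c - 0.261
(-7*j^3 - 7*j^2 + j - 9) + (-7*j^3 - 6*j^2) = -14*j^3 - 13*j^2 + j - 9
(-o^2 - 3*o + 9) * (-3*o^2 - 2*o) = 3*o^4 + 11*o^3 - 21*o^2 - 18*o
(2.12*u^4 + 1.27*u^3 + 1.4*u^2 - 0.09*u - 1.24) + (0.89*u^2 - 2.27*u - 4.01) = 2.12*u^4 + 1.27*u^3 + 2.29*u^2 - 2.36*u - 5.25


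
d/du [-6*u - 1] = -6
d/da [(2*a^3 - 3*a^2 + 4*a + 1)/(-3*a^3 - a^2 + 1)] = (-11*a^4 + 24*a^3 + 19*a^2 - 4*a + 4)/(9*a^6 + 6*a^5 + a^4 - 6*a^3 - 2*a^2 + 1)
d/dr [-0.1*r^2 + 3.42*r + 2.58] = 3.42 - 0.2*r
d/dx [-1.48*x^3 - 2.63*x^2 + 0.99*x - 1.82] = -4.44*x^2 - 5.26*x + 0.99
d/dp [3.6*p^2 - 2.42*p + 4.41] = 7.2*p - 2.42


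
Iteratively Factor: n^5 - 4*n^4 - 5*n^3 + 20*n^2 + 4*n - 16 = (n - 2)*(n^4 - 2*n^3 - 9*n^2 + 2*n + 8) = (n - 2)*(n - 1)*(n^3 - n^2 - 10*n - 8) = (n - 2)*(n - 1)*(n + 2)*(n^2 - 3*n - 4) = (n - 2)*(n - 1)*(n + 1)*(n + 2)*(n - 4)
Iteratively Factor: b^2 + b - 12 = (b + 4)*(b - 3)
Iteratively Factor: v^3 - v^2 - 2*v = (v)*(v^2 - v - 2) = v*(v - 2)*(v + 1)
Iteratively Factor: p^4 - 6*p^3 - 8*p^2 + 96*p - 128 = (p - 2)*(p^3 - 4*p^2 - 16*p + 64) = (p - 4)*(p - 2)*(p^2 - 16) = (p - 4)^2*(p - 2)*(p + 4)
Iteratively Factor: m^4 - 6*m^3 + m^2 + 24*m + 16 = (m + 1)*(m^3 - 7*m^2 + 8*m + 16) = (m - 4)*(m + 1)*(m^2 - 3*m - 4) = (m - 4)*(m + 1)^2*(m - 4)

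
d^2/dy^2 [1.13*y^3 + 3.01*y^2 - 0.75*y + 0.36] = 6.78*y + 6.02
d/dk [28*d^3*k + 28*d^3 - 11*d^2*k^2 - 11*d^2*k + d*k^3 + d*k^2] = d*(28*d^2 - 22*d*k - 11*d + 3*k^2 + 2*k)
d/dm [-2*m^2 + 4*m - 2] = 4 - 4*m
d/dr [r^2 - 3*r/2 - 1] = 2*r - 3/2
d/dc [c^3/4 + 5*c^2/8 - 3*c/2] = 3*c^2/4 + 5*c/4 - 3/2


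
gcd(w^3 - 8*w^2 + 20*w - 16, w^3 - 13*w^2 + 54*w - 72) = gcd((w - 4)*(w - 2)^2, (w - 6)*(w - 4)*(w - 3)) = w - 4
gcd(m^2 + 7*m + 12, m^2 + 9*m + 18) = m + 3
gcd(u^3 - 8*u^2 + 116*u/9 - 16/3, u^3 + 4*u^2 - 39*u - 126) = u - 6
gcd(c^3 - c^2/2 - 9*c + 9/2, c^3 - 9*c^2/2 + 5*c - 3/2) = c^2 - 7*c/2 + 3/2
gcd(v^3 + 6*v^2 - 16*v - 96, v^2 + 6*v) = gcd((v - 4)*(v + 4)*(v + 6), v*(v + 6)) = v + 6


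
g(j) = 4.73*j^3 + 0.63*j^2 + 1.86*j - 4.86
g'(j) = 14.19*j^2 + 1.26*j + 1.86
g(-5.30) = -701.21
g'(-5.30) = 393.78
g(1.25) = 7.69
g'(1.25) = 25.61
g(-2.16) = -53.61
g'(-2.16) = 65.34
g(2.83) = 112.66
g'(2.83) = 119.07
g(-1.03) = -11.28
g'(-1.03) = 15.62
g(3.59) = 228.79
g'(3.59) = 189.27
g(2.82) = 111.47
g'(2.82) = 118.26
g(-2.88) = -117.98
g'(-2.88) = 115.93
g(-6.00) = -1015.02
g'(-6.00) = 505.14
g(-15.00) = -15854.76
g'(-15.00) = 3175.71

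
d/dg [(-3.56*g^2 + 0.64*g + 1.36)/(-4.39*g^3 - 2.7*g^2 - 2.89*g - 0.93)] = (-15.6284*g^4 + 5.6192*g^3 + 29.9276*g^2 + 13.9656*g + 3.3352)/(19.2721*g^6 + 23.706*g^5 + 32.6642*g^4 + 23.7714*g^3 + 13.3741*g^2 + 5.3754*g + 0.8649)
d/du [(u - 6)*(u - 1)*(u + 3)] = 3*u^2 - 8*u - 15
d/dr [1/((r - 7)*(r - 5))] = 2*(6 - r)/(r^4 - 24*r^3 + 214*r^2 - 840*r + 1225)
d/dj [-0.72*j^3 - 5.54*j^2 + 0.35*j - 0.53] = -2.16*j^2 - 11.08*j + 0.35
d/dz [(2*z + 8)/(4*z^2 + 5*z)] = 8*(-z^2 - 8*z - 5)/(z^2*(16*z^2 + 40*z + 25))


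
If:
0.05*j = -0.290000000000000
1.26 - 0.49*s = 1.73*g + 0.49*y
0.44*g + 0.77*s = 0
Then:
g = 0.868965517241379 - 0.337931034482759*y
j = -5.80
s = 0.193103448275862*y - 0.496551724137931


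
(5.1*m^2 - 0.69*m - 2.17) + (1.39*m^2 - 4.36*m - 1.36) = 6.49*m^2 - 5.05*m - 3.53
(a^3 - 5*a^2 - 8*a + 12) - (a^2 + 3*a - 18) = a^3 - 6*a^2 - 11*a + 30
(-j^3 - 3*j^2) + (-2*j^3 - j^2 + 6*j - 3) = -3*j^3 - 4*j^2 + 6*j - 3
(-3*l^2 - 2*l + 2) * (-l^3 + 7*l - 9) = 3*l^5 + 2*l^4 - 23*l^3 + 13*l^2 + 32*l - 18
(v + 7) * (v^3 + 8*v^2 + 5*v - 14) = v^4 + 15*v^3 + 61*v^2 + 21*v - 98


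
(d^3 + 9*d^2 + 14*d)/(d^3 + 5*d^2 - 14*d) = (d + 2)/(d - 2)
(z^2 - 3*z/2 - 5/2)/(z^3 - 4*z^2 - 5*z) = (z - 5/2)/(z*(z - 5))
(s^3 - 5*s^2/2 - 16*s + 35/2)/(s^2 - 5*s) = s + 5/2 - 7/(2*s)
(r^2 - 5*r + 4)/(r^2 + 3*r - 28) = (r - 1)/(r + 7)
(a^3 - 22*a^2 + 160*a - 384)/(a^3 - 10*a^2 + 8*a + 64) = (a^2 - 14*a + 48)/(a^2 - 2*a - 8)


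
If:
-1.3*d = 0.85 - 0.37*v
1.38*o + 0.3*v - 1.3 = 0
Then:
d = 0.284615384615385*v - 0.653846153846154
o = 0.942028985507246 - 0.217391304347826*v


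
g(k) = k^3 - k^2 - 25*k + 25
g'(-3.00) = 8.00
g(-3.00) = 64.00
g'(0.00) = -25.00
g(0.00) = 25.00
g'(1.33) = -22.35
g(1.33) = -7.67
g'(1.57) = -20.75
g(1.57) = -12.85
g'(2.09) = -16.08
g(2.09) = -22.49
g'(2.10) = -15.97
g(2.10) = -22.65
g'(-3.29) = 14.05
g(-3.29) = 60.81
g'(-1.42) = -16.11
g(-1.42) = 55.62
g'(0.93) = -24.27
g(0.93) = 1.69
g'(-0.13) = -24.69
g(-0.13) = 28.23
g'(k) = 3*k^2 - 2*k - 25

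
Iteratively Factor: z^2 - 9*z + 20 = (z - 5)*(z - 4)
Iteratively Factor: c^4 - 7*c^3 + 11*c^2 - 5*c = (c - 5)*(c^3 - 2*c^2 + c) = (c - 5)*(c - 1)*(c^2 - c) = (c - 5)*(c - 1)^2*(c)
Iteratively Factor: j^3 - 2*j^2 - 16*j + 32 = (j + 4)*(j^2 - 6*j + 8) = (j - 2)*(j + 4)*(j - 4)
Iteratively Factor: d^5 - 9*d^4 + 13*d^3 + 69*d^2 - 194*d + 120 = (d - 4)*(d^4 - 5*d^3 - 7*d^2 + 41*d - 30) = (d - 4)*(d - 1)*(d^3 - 4*d^2 - 11*d + 30) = (d - 4)*(d - 2)*(d - 1)*(d^2 - 2*d - 15) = (d - 4)*(d - 2)*(d - 1)*(d + 3)*(d - 5)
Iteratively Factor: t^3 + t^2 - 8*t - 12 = (t + 2)*(t^2 - t - 6) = (t + 2)^2*(t - 3)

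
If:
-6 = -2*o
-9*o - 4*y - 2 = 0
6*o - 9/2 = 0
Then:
No Solution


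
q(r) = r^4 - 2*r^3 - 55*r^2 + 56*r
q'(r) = 4*r^3 - 6*r^2 - 110*r + 56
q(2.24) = -147.83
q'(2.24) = -175.55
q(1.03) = -1.73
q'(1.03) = -59.29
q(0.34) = 12.62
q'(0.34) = 18.06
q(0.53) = 14.01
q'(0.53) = -3.39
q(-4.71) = -782.78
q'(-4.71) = 23.05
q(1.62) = -55.24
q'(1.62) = -120.94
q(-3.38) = -609.88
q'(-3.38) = 204.80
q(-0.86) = -87.02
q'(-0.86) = 143.62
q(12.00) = 10032.00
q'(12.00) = 4784.00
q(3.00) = -300.00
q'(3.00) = -220.00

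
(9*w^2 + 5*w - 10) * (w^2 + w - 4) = 9*w^4 + 14*w^3 - 41*w^2 - 30*w + 40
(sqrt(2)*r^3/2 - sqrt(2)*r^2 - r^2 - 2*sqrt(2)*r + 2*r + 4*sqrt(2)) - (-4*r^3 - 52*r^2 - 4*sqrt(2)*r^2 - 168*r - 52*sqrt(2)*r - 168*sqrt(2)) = sqrt(2)*r^3/2 + 4*r^3 + 3*sqrt(2)*r^2 + 51*r^2 + 50*sqrt(2)*r + 170*r + 172*sqrt(2)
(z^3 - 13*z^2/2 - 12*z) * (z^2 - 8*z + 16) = z^5 - 29*z^4/2 + 56*z^3 - 8*z^2 - 192*z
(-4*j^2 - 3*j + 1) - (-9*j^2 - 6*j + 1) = 5*j^2 + 3*j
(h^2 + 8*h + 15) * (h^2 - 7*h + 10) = h^4 + h^3 - 31*h^2 - 25*h + 150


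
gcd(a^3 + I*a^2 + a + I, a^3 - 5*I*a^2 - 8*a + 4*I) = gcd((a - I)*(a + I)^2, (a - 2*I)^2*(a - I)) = a - I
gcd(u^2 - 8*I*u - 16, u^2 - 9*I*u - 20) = u - 4*I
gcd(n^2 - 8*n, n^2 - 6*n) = n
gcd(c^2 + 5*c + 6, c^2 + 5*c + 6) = c^2 + 5*c + 6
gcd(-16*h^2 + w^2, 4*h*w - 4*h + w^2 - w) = 4*h + w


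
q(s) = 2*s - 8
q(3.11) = -1.78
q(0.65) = -6.70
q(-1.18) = -10.36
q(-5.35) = -18.70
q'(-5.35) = 2.00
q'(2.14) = 2.00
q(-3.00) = -14.00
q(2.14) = -3.72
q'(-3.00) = 2.00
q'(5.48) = 2.00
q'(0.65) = 2.00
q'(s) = 2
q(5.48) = 2.96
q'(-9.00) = 2.00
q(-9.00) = -26.00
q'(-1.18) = 2.00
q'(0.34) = 2.00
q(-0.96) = -9.92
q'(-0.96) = 2.00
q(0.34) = -7.32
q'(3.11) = 2.00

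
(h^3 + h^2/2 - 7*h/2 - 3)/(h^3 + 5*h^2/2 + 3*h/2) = (h - 2)/h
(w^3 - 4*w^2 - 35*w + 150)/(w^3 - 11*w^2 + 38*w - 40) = (w^2 + w - 30)/(w^2 - 6*w + 8)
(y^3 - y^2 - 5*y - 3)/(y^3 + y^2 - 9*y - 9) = (y + 1)/(y + 3)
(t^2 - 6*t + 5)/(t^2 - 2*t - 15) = (t - 1)/(t + 3)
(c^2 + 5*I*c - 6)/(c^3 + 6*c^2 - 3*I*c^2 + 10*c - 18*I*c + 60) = (c + 3*I)/(c^2 + c*(6 - 5*I) - 30*I)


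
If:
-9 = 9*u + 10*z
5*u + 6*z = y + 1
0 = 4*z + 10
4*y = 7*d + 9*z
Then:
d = -107/126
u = 16/9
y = -64/9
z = -5/2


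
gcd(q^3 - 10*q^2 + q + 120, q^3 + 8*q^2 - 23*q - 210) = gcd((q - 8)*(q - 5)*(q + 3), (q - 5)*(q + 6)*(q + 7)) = q - 5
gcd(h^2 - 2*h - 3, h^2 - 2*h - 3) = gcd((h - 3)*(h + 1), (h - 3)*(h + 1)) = h^2 - 2*h - 3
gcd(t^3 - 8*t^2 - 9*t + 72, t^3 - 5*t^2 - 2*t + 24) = t - 3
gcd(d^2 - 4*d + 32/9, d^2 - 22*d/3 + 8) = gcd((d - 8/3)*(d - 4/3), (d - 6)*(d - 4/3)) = d - 4/3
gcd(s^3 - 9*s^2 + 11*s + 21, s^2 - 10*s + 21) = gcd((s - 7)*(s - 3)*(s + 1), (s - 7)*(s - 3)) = s^2 - 10*s + 21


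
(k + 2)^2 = k^2 + 4*k + 4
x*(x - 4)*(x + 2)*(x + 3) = x^4 + x^3 - 14*x^2 - 24*x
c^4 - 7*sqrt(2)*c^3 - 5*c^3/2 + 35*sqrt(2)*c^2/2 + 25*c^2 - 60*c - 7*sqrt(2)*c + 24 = (c - 2)*(c - 1/2)*(c - 4*sqrt(2))*(c - 3*sqrt(2))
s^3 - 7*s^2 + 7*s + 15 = (s - 5)*(s - 3)*(s + 1)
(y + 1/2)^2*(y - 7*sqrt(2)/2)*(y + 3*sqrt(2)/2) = y^4 - 2*sqrt(2)*y^3 + y^3 - 41*y^2/4 - 2*sqrt(2)*y^2 - 21*y/2 - sqrt(2)*y/2 - 21/8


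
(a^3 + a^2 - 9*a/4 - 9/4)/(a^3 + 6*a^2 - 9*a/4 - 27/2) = (a + 1)/(a + 6)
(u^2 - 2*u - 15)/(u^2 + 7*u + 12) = (u - 5)/(u + 4)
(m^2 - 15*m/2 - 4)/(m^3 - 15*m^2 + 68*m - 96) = (m + 1/2)/(m^2 - 7*m + 12)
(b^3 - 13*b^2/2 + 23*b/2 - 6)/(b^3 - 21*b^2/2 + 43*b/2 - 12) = (b - 4)/(b - 8)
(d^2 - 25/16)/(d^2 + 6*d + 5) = (d^2 - 25/16)/(d^2 + 6*d + 5)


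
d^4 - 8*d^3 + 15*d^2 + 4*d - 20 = (d - 5)*(d - 2)^2*(d + 1)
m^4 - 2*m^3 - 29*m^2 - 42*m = m*(m - 7)*(m + 2)*(m + 3)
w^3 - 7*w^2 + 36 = (w - 6)*(w - 3)*(w + 2)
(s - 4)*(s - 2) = s^2 - 6*s + 8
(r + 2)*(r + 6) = r^2 + 8*r + 12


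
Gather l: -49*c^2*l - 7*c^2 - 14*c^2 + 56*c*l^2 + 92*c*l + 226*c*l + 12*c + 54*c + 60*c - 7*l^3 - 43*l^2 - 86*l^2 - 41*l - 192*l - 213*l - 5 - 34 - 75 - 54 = -21*c^2 + 126*c - 7*l^3 + l^2*(56*c - 129) + l*(-49*c^2 + 318*c - 446) - 168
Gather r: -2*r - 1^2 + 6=5 - 2*r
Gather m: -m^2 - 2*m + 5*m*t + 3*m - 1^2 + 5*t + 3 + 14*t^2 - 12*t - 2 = -m^2 + m*(5*t + 1) + 14*t^2 - 7*t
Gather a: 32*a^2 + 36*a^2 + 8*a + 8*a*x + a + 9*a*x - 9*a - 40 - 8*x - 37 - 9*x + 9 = 68*a^2 + 17*a*x - 17*x - 68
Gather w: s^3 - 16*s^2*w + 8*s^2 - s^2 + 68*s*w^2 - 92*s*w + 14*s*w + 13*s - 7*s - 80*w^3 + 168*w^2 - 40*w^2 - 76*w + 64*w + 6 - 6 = s^3 + 7*s^2 + 6*s - 80*w^3 + w^2*(68*s + 128) + w*(-16*s^2 - 78*s - 12)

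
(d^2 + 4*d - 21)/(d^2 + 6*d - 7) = (d - 3)/(d - 1)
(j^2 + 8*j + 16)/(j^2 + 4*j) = (j + 4)/j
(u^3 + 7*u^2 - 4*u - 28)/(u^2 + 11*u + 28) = (u^2 - 4)/(u + 4)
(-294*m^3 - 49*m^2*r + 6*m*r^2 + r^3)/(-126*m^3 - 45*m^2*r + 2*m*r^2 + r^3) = (7*m + r)/(3*m + r)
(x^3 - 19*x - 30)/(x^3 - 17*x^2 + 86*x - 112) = (x^3 - 19*x - 30)/(x^3 - 17*x^2 + 86*x - 112)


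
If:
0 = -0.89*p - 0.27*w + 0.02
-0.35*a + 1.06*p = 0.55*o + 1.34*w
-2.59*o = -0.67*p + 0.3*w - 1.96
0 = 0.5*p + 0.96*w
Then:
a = -1.07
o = 0.77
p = 0.03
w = -0.01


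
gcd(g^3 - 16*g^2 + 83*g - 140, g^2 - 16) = g - 4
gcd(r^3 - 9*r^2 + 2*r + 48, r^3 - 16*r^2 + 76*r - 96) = r - 8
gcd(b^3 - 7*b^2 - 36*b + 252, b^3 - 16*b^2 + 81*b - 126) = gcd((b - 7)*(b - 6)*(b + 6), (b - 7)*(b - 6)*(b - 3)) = b^2 - 13*b + 42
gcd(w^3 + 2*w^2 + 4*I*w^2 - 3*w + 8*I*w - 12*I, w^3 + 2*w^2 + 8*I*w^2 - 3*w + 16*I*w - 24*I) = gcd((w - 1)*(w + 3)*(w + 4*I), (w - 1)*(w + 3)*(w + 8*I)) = w^2 + 2*w - 3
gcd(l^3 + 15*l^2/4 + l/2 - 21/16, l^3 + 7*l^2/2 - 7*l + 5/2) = l - 1/2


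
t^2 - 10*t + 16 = (t - 8)*(t - 2)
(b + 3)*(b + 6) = b^2 + 9*b + 18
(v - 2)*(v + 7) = v^2 + 5*v - 14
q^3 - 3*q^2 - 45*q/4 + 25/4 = (q - 5)*(q - 1/2)*(q + 5/2)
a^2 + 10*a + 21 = (a + 3)*(a + 7)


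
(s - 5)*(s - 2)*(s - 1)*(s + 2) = s^4 - 6*s^3 + s^2 + 24*s - 20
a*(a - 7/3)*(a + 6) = a^3 + 11*a^2/3 - 14*a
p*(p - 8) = p^2 - 8*p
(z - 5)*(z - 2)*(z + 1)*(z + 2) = z^4 - 4*z^3 - 9*z^2 + 16*z + 20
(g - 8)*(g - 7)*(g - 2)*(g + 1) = g^4 - 16*g^3 + 69*g^2 - 26*g - 112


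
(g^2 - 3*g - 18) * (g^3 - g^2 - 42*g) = g^5 - 4*g^4 - 57*g^3 + 144*g^2 + 756*g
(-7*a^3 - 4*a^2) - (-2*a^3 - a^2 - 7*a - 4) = -5*a^3 - 3*a^2 + 7*a + 4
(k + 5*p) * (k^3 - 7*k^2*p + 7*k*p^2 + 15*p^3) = k^4 - 2*k^3*p - 28*k^2*p^2 + 50*k*p^3 + 75*p^4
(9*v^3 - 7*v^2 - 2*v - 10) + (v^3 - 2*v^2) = 10*v^3 - 9*v^2 - 2*v - 10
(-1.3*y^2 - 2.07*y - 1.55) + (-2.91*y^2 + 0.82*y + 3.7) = -4.21*y^2 - 1.25*y + 2.15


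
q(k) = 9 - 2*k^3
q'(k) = -6*k^2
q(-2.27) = 32.39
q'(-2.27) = -30.92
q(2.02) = -7.48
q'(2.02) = -24.48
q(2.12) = -10.06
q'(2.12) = -26.97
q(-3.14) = 70.92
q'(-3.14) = -59.16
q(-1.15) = 12.04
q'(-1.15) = -7.94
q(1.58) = 1.11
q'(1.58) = -14.98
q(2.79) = -34.44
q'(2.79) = -46.70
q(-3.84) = 122.25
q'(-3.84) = -88.47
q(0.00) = 9.00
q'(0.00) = 0.00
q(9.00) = -1449.00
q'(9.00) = -486.00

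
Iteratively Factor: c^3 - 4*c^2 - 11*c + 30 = (c - 5)*(c^2 + c - 6) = (c - 5)*(c + 3)*(c - 2)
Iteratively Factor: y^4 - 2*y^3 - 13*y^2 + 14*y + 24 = (y - 2)*(y^3 - 13*y - 12) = (y - 2)*(y + 3)*(y^2 - 3*y - 4) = (y - 2)*(y + 1)*(y + 3)*(y - 4)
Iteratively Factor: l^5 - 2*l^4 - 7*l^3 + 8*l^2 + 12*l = (l - 2)*(l^4 - 7*l^2 - 6*l) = l*(l - 2)*(l^3 - 7*l - 6) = l*(l - 3)*(l - 2)*(l^2 + 3*l + 2) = l*(l - 3)*(l - 2)*(l + 2)*(l + 1)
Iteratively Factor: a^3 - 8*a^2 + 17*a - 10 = (a - 2)*(a^2 - 6*a + 5) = (a - 2)*(a - 1)*(a - 5)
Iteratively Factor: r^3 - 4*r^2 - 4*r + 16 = (r + 2)*(r^2 - 6*r + 8) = (r - 4)*(r + 2)*(r - 2)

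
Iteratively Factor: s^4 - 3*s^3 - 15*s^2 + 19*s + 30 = (s - 5)*(s^3 + 2*s^2 - 5*s - 6) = (s - 5)*(s - 2)*(s^2 + 4*s + 3) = (s - 5)*(s - 2)*(s + 1)*(s + 3)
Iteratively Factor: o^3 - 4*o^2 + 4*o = (o - 2)*(o^2 - 2*o) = (o - 2)^2*(o)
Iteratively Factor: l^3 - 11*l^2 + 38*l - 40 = (l - 2)*(l^2 - 9*l + 20) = (l - 5)*(l - 2)*(l - 4)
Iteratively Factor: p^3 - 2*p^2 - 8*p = (p + 2)*(p^2 - 4*p) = p*(p + 2)*(p - 4)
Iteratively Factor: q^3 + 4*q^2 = (q + 4)*(q^2) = q*(q + 4)*(q)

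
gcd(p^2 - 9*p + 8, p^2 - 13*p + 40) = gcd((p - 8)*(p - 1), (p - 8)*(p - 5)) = p - 8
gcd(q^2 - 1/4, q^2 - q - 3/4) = q + 1/2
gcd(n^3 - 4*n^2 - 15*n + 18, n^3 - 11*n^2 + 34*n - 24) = n^2 - 7*n + 6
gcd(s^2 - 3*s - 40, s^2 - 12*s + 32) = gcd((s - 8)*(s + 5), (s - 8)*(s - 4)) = s - 8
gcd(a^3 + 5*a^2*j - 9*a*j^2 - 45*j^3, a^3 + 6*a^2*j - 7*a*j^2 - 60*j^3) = a^2 + 2*a*j - 15*j^2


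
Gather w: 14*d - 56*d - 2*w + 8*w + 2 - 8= -42*d + 6*w - 6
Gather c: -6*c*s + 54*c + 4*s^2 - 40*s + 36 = c*(54 - 6*s) + 4*s^2 - 40*s + 36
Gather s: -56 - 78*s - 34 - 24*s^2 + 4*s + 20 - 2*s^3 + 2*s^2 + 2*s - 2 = -2*s^3 - 22*s^2 - 72*s - 72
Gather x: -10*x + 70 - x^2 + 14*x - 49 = -x^2 + 4*x + 21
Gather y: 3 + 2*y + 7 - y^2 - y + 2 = -y^2 + y + 12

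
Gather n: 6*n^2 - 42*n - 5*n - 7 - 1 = 6*n^2 - 47*n - 8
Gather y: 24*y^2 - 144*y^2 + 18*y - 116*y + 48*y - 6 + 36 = -120*y^2 - 50*y + 30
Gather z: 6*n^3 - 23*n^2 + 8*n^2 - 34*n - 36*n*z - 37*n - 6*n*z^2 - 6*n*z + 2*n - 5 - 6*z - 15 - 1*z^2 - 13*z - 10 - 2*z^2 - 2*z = 6*n^3 - 15*n^2 - 69*n + z^2*(-6*n - 3) + z*(-42*n - 21) - 30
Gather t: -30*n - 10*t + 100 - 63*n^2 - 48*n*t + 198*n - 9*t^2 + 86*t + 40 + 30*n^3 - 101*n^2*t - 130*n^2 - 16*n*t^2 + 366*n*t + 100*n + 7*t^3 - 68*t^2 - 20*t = 30*n^3 - 193*n^2 + 268*n + 7*t^3 + t^2*(-16*n - 77) + t*(-101*n^2 + 318*n + 56) + 140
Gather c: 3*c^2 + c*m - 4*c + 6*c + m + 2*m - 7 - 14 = 3*c^2 + c*(m + 2) + 3*m - 21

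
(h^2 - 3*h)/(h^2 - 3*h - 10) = h*(3 - h)/(-h^2 + 3*h + 10)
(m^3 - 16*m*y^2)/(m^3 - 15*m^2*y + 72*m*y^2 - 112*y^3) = m*(m + 4*y)/(m^2 - 11*m*y + 28*y^2)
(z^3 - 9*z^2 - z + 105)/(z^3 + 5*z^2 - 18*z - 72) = (z^2 - 12*z + 35)/(z^2 + 2*z - 24)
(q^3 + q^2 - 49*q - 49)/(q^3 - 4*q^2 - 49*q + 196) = (q + 1)/(q - 4)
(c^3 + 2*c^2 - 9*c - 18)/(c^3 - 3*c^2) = 1 + 5/c + 6/c^2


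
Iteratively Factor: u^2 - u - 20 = (u + 4)*(u - 5)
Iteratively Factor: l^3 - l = (l + 1)*(l^2 - l) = (l - 1)*(l + 1)*(l)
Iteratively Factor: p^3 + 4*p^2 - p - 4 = (p + 1)*(p^2 + 3*p - 4) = (p + 1)*(p + 4)*(p - 1)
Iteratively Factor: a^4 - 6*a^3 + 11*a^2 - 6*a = (a - 3)*(a^3 - 3*a^2 + 2*a) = a*(a - 3)*(a^2 - 3*a + 2) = a*(a - 3)*(a - 2)*(a - 1)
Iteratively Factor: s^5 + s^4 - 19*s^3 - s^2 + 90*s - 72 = (s + 3)*(s^4 - 2*s^3 - 13*s^2 + 38*s - 24) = (s - 2)*(s + 3)*(s^3 - 13*s + 12) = (s - 2)*(s - 1)*(s + 3)*(s^2 + s - 12) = (s - 2)*(s - 1)*(s + 3)*(s + 4)*(s - 3)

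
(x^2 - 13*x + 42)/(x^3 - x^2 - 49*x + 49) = (x - 6)/(x^2 + 6*x - 7)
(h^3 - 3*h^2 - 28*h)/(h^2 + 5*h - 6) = h*(h^2 - 3*h - 28)/(h^2 + 5*h - 6)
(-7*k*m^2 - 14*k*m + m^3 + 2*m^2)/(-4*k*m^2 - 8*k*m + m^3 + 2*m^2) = (7*k - m)/(4*k - m)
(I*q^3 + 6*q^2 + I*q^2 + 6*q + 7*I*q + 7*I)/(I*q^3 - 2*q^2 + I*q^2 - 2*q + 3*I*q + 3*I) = (q^2 - 6*I*q + 7)/(q^2 + 2*I*q + 3)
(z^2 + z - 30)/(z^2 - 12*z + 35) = (z + 6)/(z - 7)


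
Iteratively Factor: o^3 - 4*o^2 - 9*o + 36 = (o - 4)*(o^2 - 9) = (o - 4)*(o - 3)*(o + 3)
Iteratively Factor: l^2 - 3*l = (l)*(l - 3)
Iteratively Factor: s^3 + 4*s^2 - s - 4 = (s - 1)*(s^2 + 5*s + 4) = (s - 1)*(s + 4)*(s + 1)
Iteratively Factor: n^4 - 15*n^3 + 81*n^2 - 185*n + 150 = (n - 5)*(n^3 - 10*n^2 + 31*n - 30) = (n - 5)^2*(n^2 - 5*n + 6) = (n - 5)^2*(n - 2)*(n - 3)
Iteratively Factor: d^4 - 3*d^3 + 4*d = (d)*(d^3 - 3*d^2 + 4) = d*(d - 2)*(d^2 - d - 2) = d*(d - 2)*(d + 1)*(d - 2)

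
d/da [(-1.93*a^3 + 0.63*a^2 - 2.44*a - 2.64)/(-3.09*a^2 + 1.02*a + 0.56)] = (5.9637*a^4 - 3.9372*a^3 - 10.1394*a^2 - 15.6096*a + 1.3264)/(9.5481*a^4 - 6.3036*a^3 - 2.4204*a^2 + 1.1424*a + 0.3136)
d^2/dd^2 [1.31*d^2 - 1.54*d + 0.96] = 2.62000000000000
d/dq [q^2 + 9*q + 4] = 2*q + 9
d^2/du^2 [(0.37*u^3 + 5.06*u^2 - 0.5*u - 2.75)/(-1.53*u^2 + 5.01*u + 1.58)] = (1.4210854715202e-14*u^4 - 95.594886*u^3 - 52.34049*u^2 - 124.767258*u + 118.166882)/(3.581577*u^6 - 35.183727*u^5 + 104.113593*u^4 - 53.084457*u^3 - 107.515998*u^2 - 37.520892*u - 3.944312)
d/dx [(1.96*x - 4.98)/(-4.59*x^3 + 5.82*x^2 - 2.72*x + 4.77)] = (17.9928*x^3 - 79.9818*x^2 + 57.9672*x - 4.1964)/(21.0681*x^6 - 53.4276*x^5 + 58.842*x^4 - 75.4494*x^3 + 62.9212*x^2 - 25.9488*x + 22.7529)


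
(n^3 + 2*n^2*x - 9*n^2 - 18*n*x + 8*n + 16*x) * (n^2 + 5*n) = n^5 + 2*n^4*x - 4*n^4 - 8*n^3*x - 37*n^3 - 74*n^2*x + 40*n^2 + 80*n*x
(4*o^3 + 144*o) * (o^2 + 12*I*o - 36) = 4*o^5 + 48*I*o^4 + 1728*I*o^2 - 5184*o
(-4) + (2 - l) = -l - 2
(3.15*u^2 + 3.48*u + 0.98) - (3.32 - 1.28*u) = 3.15*u^2 + 4.76*u - 2.34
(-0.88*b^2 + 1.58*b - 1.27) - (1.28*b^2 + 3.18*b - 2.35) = -2.16*b^2 - 1.6*b + 1.08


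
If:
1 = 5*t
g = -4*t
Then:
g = -4/5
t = 1/5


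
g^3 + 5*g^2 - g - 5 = (g - 1)*(g + 1)*(g + 5)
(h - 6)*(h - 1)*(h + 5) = h^3 - 2*h^2 - 29*h + 30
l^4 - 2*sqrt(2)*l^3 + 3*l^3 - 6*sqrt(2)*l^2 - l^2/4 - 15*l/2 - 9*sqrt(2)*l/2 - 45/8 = (l + 3/2)^2*(l - 5*sqrt(2)/2)*(l + sqrt(2)/2)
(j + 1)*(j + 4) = j^2 + 5*j + 4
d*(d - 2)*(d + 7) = d^3 + 5*d^2 - 14*d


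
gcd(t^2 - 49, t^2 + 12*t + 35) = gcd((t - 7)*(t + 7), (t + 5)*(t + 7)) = t + 7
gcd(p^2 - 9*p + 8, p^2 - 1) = p - 1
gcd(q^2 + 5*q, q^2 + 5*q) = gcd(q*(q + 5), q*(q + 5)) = q^2 + 5*q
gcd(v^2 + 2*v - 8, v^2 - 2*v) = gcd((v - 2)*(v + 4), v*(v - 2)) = v - 2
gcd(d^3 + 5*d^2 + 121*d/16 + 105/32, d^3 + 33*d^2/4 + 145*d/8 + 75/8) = d^2 + 13*d/4 + 15/8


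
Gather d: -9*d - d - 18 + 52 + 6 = 40 - 10*d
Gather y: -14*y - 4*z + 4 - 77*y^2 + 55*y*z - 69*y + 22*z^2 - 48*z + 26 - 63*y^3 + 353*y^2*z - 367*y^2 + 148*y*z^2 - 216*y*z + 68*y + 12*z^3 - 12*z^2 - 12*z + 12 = -63*y^3 + y^2*(353*z - 444) + y*(148*z^2 - 161*z - 15) + 12*z^3 + 10*z^2 - 64*z + 42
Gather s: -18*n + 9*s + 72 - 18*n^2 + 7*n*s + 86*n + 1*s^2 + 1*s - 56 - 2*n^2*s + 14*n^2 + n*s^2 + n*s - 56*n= -4*n^2 + 12*n + s^2*(n + 1) + s*(-2*n^2 + 8*n + 10) + 16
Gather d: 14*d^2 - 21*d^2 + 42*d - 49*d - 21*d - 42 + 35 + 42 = -7*d^2 - 28*d + 35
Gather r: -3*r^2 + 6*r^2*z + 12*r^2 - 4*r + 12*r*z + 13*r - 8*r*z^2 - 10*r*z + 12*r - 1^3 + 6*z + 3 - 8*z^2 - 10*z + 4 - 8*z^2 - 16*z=r^2*(6*z + 9) + r*(-8*z^2 + 2*z + 21) - 16*z^2 - 20*z + 6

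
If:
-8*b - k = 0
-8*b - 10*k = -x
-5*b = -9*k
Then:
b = 0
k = 0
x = 0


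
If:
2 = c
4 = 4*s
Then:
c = 2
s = 1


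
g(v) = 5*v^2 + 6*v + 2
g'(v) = 10*v + 6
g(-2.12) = 11.75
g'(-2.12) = -15.20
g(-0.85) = 0.51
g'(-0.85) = -2.50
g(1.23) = 16.94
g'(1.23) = 18.30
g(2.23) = 40.24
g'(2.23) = 28.30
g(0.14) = 2.94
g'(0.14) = 7.40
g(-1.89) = 8.52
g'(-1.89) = -12.90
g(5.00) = 157.00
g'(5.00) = 56.00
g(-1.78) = 7.16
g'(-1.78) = -11.80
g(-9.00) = 353.00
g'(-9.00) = -84.00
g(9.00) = 461.00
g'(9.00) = 96.00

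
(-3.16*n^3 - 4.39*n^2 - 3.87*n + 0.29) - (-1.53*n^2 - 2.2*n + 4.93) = -3.16*n^3 - 2.86*n^2 - 1.67*n - 4.64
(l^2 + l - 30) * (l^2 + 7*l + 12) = l^4 + 8*l^3 - 11*l^2 - 198*l - 360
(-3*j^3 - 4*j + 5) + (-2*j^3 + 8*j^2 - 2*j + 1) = -5*j^3 + 8*j^2 - 6*j + 6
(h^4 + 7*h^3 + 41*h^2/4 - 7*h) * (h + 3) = h^5 + 10*h^4 + 125*h^3/4 + 95*h^2/4 - 21*h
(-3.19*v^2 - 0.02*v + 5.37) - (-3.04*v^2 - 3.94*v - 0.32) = -0.15*v^2 + 3.92*v + 5.69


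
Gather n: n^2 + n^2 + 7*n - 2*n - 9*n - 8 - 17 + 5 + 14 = 2*n^2 - 4*n - 6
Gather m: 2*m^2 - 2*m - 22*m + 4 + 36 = 2*m^2 - 24*m + 40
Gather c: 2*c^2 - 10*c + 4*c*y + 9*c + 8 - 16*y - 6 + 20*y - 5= 2*c^2 + c*(4*y - 1) + 4*y - 3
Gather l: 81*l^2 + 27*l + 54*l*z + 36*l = 81*l^2 + l*(54*z + 63)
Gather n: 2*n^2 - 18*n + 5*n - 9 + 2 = 2*n^2 - 13*n - 7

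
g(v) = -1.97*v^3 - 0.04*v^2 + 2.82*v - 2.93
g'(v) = -5.91*v^2 - 0.08*v + 2.82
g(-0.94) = -3.98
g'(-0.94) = -2.33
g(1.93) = -11.80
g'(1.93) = -19.35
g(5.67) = -347.33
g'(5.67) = -187.63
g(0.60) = -1.68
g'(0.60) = 0.64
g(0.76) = -1.67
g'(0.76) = -0.65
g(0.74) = -1.66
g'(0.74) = -0.48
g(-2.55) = 22.28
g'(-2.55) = -35.41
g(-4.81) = 201.81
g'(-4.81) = -133.53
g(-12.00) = 3361.63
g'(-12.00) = -847.26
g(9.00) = -1416.92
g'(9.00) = -476.61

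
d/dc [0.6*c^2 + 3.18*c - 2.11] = 1.2*c + 3.18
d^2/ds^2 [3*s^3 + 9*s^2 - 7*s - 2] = 18*s + 18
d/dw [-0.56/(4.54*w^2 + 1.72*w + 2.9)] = (5.0848*w + 0.9632)/(4.54*w^2 + 1.72*w + 2.9)^2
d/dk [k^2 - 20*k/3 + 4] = 2*k - 20/3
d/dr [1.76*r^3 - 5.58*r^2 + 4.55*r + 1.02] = 5.28*r^2 - 11.16*r + 4.55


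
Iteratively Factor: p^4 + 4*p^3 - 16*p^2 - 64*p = (p + 4)*(p^3 - 16*p) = (p + 4)^2*(p^2 - 4*p) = (p - 4)*(p + 4)^2*(p)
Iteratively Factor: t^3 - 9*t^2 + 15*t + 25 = (t - 5)*(t^2 - 4*t - 5) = (t - 5)*(t + 1)*(t - 5)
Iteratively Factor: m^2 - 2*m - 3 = (m + 1)*(m - 3)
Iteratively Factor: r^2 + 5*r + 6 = (r + 2)*(r + 3)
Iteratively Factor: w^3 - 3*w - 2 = (w - 2)*(w^2 + 2*w + 1) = (w - 2)*(w + 1)*(w + 1)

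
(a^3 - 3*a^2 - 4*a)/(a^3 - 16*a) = (a + 1)/(a + 4)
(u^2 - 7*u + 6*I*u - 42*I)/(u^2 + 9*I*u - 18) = (u - 7)/(u + 3*I)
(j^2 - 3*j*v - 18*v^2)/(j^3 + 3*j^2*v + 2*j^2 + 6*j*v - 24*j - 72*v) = (j - 6*v)/(j^2 + 2*j - 24)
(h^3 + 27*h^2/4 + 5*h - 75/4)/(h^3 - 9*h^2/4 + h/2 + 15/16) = 4*(h^2 + 8*h + 15)/(4*h^2 - 4*h - 3)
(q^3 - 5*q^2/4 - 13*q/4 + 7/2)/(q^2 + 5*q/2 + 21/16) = 4*(q^2 - 3*q + 2)/(4*q + 3)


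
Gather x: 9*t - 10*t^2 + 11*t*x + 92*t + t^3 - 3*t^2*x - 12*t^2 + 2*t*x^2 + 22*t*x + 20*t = t^3 - 22*t^2 + 2*t*x^2 + 121*t + x*(-3*t^2 + 33*t)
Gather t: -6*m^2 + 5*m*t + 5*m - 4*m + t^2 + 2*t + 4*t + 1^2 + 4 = -6*m^2 + m + t^2 + t*(5*m + 6) + 5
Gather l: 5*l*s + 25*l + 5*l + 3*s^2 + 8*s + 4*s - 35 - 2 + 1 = l*(5*s + 30) + 3*s^2 + 12*s - 36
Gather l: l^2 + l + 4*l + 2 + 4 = l^2 + 5*l + 6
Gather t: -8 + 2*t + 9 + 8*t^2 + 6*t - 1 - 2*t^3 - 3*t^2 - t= -2*t^3 + 5*t^2 + 7*t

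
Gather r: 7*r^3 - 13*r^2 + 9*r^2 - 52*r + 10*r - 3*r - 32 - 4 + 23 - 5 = 7*r^3 - 4*r^2 - 45*r - 18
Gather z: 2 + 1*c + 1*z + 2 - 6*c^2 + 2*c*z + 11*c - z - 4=-6*c^2 + 2*c*z + 12*c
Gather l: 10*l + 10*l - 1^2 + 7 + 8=20*l + 14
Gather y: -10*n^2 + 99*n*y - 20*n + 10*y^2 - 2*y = -10*n^2 - 20*n + 10*y^2 + y*(99*n - 2)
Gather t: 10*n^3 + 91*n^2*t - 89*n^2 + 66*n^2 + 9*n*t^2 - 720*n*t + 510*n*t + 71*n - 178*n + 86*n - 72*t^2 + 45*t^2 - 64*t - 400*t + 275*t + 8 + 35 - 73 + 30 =10*n^3 - 23*n^2 - 21*n + t^2*(9*n - 27) + t*(91*n^2 - 210*n - 189)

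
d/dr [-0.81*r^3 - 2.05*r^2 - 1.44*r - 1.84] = -2.43*r^2 - 4.1*r - 1.44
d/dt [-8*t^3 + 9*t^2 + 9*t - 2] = -24*t^2 + 18*t + 9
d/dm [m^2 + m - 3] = 2*m + 1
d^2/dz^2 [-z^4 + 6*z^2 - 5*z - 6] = 12 - 12*z^2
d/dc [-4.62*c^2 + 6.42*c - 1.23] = 6.42 - 9.24*c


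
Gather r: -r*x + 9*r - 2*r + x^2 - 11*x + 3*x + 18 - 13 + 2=r*(7 - x) + x^2 - 8*x + 7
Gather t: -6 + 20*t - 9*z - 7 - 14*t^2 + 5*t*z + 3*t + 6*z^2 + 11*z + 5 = -14*t^2 + t*(5*z + 23) + 6*z^2 + 2*z - 8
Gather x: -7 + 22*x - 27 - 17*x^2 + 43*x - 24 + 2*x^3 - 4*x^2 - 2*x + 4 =2*x^3 - 21*x^2 + 63*x - 54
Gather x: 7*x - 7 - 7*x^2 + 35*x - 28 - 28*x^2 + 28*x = -35*x^2 + 70*x - 35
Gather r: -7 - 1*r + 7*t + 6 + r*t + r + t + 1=r*t + 8*t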